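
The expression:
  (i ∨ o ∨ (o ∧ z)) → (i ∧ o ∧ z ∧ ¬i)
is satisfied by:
  {i: False, o: False}


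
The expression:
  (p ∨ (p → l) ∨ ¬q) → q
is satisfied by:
  {q: True}


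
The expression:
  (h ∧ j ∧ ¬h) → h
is always true.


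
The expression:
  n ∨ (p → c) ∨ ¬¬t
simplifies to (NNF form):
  c ∨ n ∨ t ∨ ¬p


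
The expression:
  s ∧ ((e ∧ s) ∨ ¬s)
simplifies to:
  e ∧ s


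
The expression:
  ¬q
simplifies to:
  ¬q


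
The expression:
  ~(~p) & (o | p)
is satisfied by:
  {p: True}


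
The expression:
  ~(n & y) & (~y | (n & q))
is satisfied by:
  {y: False}


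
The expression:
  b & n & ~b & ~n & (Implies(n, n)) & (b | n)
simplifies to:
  False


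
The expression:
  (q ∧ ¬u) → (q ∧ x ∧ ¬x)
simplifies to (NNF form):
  u ∨ ¬q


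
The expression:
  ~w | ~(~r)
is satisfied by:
  {r: True, w: False}
  {w: False, r: False}
  {w: True, r: True}


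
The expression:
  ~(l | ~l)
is never true.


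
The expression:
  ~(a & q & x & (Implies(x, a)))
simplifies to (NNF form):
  ~a | ~q | ~x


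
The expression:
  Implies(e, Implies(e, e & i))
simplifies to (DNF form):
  i | ~e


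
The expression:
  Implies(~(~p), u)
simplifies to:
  u | ~p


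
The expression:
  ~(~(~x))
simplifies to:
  ~x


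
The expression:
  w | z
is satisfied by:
  {z: True, w: True}
  {z: True, w: False}
  {w: True, z: False}


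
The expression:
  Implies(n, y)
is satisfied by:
  {y: True, n: False}
  {n: False, y: False}
  {n: True, y: True}


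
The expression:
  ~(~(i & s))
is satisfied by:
  {i: True, s: True}


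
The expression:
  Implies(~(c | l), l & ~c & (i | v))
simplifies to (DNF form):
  c | l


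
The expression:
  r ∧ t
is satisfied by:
  {t: True, r: True}


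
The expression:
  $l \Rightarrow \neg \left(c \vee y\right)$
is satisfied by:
  {y: False, l: False, c: False}
  {c: True, y: False, l: False}
  {y: True, c: False, l: False}
  {c: True, y: True, l: False}
  {l: True, c: False, y: False}


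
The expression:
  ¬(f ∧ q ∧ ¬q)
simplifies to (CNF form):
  True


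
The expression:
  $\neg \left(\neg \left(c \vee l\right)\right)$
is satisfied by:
  {c: True, l: True}
  {c: True, l: False}
  {l: True, c: False}


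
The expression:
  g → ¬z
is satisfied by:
  {g: False, z: False}
  {z: True, g: False}
  {g: True, z: False}


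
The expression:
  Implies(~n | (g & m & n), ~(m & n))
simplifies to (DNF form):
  ~g | ~m | ~n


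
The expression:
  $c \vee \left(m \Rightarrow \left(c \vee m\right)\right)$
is always true.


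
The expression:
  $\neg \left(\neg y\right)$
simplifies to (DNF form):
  $y$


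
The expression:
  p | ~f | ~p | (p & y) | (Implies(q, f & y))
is always true.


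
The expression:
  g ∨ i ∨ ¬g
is always true.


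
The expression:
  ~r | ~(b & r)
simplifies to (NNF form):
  ~b | ~r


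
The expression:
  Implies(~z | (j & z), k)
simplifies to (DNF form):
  k | (z & ~j)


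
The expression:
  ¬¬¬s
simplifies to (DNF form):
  ¬s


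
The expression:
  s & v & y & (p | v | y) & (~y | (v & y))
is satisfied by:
  {s: True, y: True, v: True}


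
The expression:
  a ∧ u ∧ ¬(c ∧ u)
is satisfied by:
  {u: True, a: True, c: False}


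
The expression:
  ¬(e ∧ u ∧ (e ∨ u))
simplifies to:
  ¬e ∨ ¬u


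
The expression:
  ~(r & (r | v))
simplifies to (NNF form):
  ~r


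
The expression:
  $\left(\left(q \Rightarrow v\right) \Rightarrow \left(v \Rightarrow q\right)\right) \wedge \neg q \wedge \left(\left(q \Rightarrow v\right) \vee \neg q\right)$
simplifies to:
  $\neg q \wedge \neg v$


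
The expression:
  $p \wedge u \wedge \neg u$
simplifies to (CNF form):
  $\text{False}$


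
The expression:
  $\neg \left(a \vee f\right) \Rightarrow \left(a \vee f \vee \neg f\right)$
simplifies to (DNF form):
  $\text{True}$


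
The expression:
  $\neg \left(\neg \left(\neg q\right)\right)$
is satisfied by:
  {q: False}


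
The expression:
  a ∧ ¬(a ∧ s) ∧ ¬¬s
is never true.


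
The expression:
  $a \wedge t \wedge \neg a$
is never true.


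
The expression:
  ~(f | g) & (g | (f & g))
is never true.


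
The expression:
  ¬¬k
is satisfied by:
  {k: True}


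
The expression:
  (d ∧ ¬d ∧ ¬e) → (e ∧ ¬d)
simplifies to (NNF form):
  True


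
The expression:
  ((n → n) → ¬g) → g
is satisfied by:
  {g: True}


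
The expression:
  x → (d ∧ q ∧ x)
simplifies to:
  (d ∧ q) ∨ ¬x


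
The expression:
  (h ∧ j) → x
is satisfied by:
  {x: True, h: False, j: False}
  {h: False, j: False, x: False}
  {j: True, x: True, h: False}
  {j: True, h: False, x: False}
  {x: True, h: True, j: False}
  {h: True, x: False, j: False}
  {j: True, h: True, x: True}


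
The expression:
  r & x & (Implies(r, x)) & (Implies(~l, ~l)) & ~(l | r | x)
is never true.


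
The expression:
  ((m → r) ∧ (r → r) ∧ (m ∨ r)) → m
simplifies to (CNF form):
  m ∨ ¬r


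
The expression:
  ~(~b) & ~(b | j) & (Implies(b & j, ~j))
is never true.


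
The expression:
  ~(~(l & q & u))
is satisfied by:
  {u: True, q: True, l: True}


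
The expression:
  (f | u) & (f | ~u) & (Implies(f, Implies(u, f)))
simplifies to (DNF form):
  f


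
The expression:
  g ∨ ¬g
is always true.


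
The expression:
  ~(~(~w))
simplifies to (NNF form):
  ~w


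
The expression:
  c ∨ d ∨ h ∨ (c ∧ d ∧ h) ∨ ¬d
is always true.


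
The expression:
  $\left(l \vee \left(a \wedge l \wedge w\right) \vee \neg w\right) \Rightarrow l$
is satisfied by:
  {l: True, w: True}
  {l: True, w: False}
  {w: True, l: False}


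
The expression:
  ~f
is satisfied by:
  {f: False}


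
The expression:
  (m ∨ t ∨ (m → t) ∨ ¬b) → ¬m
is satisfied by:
  {m: False}


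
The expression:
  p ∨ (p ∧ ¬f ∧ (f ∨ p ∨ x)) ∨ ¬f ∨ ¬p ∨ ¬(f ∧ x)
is always true.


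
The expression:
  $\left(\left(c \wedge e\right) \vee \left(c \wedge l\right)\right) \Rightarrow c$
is always true.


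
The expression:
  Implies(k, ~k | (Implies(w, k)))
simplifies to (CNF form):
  True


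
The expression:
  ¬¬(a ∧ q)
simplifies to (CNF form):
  a ∧ q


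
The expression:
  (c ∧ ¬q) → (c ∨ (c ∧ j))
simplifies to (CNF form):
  True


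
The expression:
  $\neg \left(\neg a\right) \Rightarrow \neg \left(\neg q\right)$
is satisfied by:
  {q: True, a: False}
  {a: False, q: False}
  {a: True, q: True}


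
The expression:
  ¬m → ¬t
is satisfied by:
  {m: True, t: False}
  {t: False, m: False}
  {t: True, m: True}


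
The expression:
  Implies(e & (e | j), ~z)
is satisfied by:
  {e: False, z: False}
  {z: True, e: False}
  {e: True, z: False}


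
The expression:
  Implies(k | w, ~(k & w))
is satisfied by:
  {w: False, k: False}
  {k: True, w: False}
  {w: True, k: False}


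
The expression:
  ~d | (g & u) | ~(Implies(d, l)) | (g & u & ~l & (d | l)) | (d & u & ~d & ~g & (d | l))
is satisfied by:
  {g: True, u: True, l: False, d: False}
  {g: True, u: False, l: False, d: False}
  {u: True, g: False, l: False, d: False}
  {g: False, u: False, l: False, d: False}
  {d: True, g: True, u: True, l: False}
  {d: True, g: True, u: False, l: False}
  {d: True, u: True, g: False, l: False}
  {d: True, u: False, g: False, l: False}
  {g: True, l: True, u: True, d: False}
  {g: True, l: True, u: False, d: False}
  {l: True, u: True, g: False, d: False}
  {l: True, g: False, u: False, d: False}
  {d: True, g: True, l: True, u: True}


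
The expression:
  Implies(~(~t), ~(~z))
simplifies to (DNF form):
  z | ~t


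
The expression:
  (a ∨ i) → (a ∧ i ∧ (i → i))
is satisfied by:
  {i: False, a: False}
  {a: True, i: True}


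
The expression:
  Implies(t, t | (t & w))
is always true.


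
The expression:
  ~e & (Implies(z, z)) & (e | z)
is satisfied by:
  {z: True, e: False}


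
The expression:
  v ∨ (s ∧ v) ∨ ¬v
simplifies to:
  True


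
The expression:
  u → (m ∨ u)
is always true.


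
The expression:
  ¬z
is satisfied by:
  {z: False}


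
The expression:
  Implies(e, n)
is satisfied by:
  {n: True, e: False}
  {e: False, n: False}
  {e: True, n: True}


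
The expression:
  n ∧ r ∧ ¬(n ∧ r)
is never true.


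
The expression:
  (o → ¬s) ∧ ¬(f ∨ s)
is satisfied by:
  {f: False, s: False}


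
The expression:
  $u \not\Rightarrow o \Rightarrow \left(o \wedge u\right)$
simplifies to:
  $o \vee \neg u$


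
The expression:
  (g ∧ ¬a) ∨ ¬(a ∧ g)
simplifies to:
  ¬a ∨ ¬g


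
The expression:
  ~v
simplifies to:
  ~v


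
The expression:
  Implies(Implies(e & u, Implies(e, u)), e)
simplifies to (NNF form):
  e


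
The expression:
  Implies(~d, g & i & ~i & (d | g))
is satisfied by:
  {d: True}


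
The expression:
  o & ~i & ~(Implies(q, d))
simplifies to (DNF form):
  o & q & ~d & ~i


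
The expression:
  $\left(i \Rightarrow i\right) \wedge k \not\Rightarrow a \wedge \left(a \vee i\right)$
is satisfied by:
  {i: True, k: True, a: False}


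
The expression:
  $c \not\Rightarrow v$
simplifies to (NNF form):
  $c \wedge \neg v$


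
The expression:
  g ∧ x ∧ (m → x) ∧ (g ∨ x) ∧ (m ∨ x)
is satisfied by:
  {x: True, g: True}


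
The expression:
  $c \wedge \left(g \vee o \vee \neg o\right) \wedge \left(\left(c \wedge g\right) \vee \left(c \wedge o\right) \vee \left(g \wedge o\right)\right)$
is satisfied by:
  {c: True, o: True, g: True}
  {c: True, o: True, g: False}
  {c: True, g: True, o: False}


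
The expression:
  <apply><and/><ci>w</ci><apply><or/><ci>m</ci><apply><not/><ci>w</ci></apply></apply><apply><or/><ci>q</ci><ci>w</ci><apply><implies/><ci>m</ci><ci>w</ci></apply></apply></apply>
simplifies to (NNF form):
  <apply><and/><ci>m</ci><ci>w</ci></apply>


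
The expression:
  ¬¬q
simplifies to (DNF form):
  q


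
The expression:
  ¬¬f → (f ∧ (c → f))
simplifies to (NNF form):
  True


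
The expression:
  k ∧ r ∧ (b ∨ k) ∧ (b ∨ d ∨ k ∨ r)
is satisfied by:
  {r: True, k: True}


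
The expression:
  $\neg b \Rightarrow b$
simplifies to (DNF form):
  $b$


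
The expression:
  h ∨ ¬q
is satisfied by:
  {h: True, q: False}
  {q: False, h: False}
  {q: True, h: True}


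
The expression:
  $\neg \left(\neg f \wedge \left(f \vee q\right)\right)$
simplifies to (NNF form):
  $f \vee \neg q$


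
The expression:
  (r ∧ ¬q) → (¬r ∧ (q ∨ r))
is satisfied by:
  {q: True, r: False}
  {r: False, q: False}
  {r: True, q: True}


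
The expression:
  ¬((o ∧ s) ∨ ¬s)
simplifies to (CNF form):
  s ∧ ¬o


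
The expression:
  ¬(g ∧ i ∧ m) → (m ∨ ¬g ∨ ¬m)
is always true.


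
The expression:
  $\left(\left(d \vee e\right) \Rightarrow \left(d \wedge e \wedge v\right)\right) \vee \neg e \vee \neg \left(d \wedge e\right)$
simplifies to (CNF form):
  $v \vee \neg d \vee \neg e$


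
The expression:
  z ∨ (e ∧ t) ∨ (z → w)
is always true.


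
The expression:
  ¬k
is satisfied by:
  {k: False}


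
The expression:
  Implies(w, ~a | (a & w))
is always true.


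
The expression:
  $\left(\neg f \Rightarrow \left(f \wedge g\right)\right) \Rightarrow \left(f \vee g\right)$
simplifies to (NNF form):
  $\text{True}$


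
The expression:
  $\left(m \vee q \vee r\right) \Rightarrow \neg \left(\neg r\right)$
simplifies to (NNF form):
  $r \vee \left(\neg m \wedge \neg q\right)$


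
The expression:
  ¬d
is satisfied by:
  {d: False}


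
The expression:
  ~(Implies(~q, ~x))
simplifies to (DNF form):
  x & ~q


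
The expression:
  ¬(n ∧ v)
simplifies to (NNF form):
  ¬n ∨ ¬v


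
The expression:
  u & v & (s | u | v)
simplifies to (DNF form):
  u & v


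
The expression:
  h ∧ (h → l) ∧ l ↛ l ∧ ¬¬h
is never true.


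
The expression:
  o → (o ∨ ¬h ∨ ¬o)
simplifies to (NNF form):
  True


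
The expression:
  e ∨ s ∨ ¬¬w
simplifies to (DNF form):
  e ∨ s ∨ w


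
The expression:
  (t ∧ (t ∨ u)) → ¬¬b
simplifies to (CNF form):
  b ∨ ¬t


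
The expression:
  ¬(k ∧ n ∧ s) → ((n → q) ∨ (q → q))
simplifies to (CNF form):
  True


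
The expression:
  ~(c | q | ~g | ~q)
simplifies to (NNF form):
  False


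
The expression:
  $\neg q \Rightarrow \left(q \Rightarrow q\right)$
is always true.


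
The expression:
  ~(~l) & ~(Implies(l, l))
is never true.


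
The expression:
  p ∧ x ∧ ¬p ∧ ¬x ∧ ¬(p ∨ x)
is never true.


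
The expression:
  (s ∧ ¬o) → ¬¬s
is always true.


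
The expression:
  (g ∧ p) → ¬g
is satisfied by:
  {p: False, g: False}
  {g: True, p: False}
  {p: True, g: False}


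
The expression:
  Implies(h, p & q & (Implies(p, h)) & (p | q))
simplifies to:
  ~h | (p & q)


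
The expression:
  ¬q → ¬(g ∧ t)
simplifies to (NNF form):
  q ∨ ¬g ∨ ¬t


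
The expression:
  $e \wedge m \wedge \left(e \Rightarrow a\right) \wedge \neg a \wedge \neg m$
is never true.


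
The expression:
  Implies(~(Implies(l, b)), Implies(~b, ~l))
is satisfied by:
  {b: True, l: False}
  {l: False, b: False}
  {l: True, b: True}


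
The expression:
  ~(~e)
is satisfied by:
  {e: True}


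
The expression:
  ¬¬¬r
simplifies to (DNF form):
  ¬r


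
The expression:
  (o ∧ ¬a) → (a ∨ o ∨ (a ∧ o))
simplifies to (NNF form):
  True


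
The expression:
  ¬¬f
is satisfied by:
  {f: True}


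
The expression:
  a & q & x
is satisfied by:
  {a: True, x: True, q: True}


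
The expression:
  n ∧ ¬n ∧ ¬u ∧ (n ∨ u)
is never true.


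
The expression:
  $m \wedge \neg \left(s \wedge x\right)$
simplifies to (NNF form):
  $m \wedge \left(\neg s \vee \neg x\right)$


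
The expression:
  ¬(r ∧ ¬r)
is always true.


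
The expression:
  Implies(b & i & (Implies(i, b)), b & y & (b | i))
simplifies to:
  y | ~b | ~i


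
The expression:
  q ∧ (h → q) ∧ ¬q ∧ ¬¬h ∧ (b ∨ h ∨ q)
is never true.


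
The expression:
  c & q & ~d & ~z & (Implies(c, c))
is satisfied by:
  {c: True, q: True, d: False, z: False}


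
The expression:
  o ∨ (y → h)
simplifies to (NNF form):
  h ∨ o ∨ ¬y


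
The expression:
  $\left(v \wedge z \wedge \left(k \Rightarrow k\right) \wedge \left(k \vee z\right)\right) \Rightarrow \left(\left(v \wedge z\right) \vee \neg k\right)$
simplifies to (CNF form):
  $\text{True}$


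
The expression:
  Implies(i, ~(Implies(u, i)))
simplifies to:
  ~i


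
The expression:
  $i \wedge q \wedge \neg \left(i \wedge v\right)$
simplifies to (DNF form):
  $i \wedge q \wedge \neg v$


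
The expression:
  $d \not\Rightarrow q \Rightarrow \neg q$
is always true.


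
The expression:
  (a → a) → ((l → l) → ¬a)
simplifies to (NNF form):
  ¬a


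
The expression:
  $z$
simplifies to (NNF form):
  $z$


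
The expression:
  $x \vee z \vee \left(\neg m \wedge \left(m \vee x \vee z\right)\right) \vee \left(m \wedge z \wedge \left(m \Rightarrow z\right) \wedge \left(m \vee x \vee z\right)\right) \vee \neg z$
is always true.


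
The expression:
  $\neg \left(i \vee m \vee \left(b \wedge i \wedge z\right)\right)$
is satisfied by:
  {i: False, m: False}


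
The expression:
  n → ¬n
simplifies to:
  ¬n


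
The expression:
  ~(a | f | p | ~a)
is never true.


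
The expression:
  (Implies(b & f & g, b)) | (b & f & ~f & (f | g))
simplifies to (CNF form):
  True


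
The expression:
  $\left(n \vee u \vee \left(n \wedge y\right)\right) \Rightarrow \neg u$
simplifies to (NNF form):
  $\neg u$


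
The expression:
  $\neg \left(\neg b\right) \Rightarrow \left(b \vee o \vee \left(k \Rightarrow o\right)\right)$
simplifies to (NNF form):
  $\text{True}$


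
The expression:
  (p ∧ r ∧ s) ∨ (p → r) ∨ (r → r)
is always true.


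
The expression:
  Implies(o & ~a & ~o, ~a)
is always true.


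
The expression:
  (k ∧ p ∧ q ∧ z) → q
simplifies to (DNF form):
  True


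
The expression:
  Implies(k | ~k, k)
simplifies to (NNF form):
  k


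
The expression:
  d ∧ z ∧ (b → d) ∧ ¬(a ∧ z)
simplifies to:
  d ∧ z ∧ ¬a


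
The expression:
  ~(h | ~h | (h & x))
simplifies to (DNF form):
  False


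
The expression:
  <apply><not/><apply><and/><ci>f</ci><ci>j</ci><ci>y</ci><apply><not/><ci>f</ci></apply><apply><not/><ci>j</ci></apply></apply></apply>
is always true.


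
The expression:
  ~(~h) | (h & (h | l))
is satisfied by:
  {h: True}


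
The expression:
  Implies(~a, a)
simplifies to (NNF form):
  a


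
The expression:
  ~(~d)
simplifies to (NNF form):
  d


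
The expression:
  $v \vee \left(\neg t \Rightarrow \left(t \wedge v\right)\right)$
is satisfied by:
  {t: True, v: True}
  {t: True, v: False}
  {v: True, t: False}


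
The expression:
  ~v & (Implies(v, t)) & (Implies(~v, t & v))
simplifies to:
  False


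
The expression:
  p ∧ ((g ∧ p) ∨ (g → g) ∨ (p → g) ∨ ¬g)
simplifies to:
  p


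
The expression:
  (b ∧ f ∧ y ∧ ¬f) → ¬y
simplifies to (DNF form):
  True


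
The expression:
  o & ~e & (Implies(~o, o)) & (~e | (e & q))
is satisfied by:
  {o: True, e: False}


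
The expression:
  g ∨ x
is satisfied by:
  {x: True, g: True}
  {x: True, g: False}
  {g: True, x: False}


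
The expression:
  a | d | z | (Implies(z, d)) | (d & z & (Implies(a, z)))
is always true.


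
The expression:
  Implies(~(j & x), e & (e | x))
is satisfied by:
  {e: True, j: True, x: True}
  {e: True, j: True, x: False}
  {e: True, x: True, j: False}
  {e: True, x: False, j: False}
  {j: True, x: True, e: False}


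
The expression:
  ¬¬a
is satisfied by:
  {a: True}


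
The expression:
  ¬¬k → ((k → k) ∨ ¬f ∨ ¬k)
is always true.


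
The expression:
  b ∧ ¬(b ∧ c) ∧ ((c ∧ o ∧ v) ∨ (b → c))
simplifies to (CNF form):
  False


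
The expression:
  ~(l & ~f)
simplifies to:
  f | ~l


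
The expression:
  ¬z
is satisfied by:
  {z: False}


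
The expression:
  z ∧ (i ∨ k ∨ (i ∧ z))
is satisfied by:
  {z: True, i: True, k: True}
  {z: True, i: True, k: False}
  {z: True, k: True, i: False}


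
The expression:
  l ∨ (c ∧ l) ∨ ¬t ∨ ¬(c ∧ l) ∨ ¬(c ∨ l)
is always true.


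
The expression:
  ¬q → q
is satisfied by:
  {q: True}


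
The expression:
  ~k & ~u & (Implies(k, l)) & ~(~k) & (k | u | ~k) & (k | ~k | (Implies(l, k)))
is never true.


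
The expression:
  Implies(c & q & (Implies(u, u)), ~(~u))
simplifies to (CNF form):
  u | ~c | ~q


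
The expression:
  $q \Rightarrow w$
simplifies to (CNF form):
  $w \vee \neg q$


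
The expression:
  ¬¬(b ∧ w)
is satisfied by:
  {w: True, b: True}


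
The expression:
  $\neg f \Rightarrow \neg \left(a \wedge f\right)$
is always true.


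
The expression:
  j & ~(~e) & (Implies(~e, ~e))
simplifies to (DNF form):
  e & j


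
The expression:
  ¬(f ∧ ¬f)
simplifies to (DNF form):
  True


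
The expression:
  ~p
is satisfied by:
  {p: False}


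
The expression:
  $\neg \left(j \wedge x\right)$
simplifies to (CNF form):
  $\neg j \vee \neg x$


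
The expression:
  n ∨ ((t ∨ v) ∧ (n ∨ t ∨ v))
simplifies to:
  n ∨ t ∨ v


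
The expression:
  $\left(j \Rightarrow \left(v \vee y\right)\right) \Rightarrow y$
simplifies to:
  $y \vee \left(j \wedge \neg v\right)$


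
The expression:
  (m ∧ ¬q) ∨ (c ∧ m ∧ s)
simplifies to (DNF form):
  (m ∧ ¬q) ∨ (c ∧ m ∧ s) ∨ (c ∧ m ∧ ¬q) ∨ (m ∧ s ∧ ¬q)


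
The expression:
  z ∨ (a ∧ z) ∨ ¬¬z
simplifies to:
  z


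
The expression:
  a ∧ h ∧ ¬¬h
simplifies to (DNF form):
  a ∧ h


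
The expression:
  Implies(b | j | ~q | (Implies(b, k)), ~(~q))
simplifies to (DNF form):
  q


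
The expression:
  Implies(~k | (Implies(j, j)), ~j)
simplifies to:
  ~j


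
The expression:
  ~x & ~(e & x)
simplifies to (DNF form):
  ~x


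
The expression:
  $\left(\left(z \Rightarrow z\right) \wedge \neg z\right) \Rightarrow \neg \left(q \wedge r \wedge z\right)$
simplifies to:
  $\text{True}$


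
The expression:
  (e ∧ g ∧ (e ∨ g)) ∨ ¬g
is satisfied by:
  {e: True, g: False}
  {g: False, e: False}
  {g: True, e: True}


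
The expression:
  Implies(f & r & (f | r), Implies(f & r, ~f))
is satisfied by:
  {r: False, f: False}
  {f: True, r: False}
  {r: True, f: False}


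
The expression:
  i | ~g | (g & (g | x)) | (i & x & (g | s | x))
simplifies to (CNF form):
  True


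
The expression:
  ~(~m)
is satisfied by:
  {m: True}


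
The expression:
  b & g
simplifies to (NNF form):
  b & g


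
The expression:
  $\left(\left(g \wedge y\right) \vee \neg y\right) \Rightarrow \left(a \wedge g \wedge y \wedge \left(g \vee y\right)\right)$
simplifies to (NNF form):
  $y \wedge \left(a \vee \neg g\right)$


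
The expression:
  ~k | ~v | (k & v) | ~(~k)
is always true.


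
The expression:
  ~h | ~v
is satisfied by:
  {h: False, v: False}
  {v: True, h: False}
  {h: True, v: False}


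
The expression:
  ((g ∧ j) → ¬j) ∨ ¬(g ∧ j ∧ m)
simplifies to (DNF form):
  ¬g ∨ ¬j ∨ ¬m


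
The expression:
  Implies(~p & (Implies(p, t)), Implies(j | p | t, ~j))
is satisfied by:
  {p: True, j: False}
  {j: False, p: False}
  {j: True, p: True}


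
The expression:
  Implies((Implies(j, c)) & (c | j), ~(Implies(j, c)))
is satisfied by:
  {c: False}


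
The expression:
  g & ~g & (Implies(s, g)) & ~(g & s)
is never true.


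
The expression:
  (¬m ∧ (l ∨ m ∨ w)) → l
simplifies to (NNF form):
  l ∨ m ∨ ¬w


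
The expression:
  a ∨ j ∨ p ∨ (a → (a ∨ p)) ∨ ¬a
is always true.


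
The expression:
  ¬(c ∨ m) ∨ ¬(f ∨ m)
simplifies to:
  ¬m ∧ (¬c ∨ ¬f)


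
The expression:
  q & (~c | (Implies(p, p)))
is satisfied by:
  {q: True}


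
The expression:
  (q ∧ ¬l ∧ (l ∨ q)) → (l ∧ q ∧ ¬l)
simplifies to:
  l ∨ ¬q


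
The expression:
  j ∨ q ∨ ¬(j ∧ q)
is always true.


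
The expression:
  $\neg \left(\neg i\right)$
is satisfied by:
  {i: True}


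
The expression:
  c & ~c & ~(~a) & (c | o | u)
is never true.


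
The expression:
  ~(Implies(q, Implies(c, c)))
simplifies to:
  False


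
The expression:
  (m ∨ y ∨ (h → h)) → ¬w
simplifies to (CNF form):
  ¬w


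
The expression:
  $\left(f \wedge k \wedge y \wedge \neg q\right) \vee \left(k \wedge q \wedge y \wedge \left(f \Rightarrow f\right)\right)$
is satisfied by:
  {q: True, f: True, y: True, k: True}
  {q: True, y: True, k: True, f: False}
  {f: True, y: True, k: True, q: False}


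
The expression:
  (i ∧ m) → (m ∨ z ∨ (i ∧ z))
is always true.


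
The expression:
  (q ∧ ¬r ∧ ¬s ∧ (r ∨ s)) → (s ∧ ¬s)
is always true.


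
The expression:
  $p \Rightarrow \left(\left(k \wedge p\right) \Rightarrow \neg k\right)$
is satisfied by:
  {p: False, k: False}
  {k: True, p: False}
  {p: True, k: False}


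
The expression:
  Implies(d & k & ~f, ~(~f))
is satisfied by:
  {f: True, k: False, d: False}
  {f: False, k: False, d: False}
  {d: True, f: True, k: False}
  {d: True, f: False, k: False}
  {k: True, f: True, d: False}
  {k: True, f: False, d: False}
  {k: True, d: True, f: True}


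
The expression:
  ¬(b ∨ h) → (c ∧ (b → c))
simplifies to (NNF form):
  b ∨ c ∨ h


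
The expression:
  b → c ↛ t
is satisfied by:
  {c: True, b: False, t: False}
  {c: False, b: False, t: False}
  {t: True, c: True, b: False}
  {t: True, c: False, b: False}
  {b: True, c: True, t: False}


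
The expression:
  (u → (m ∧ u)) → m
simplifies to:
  m ∨ u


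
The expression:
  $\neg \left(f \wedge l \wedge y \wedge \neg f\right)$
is always true.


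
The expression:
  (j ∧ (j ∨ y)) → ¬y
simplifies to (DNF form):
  ¬j ∨ ¬y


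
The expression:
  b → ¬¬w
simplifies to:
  w ∨ ¬b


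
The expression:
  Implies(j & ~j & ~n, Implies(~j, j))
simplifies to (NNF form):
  True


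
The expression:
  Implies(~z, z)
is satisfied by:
  {z: True}


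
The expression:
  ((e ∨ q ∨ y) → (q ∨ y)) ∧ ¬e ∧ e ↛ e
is never true.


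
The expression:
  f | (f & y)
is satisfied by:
  {f: True}


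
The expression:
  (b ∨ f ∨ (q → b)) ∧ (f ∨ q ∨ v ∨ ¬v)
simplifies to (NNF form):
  b ∨ f ∨ ¬q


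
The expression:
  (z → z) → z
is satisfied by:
  {z: True}


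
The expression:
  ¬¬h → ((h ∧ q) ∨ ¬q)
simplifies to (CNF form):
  True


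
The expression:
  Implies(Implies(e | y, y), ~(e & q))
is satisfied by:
  {e: False, q: False, y: False}
  {y: True, e: False, q: False}
  {q: True, e: False, y: False}
  {y: True, q: True, e: False}
  {e: True, y: False, q: False}
  {y: True, e: True, q: False}
  {q: True, e: True, y: False}


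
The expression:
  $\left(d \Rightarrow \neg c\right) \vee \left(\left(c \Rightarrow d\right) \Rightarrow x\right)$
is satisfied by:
  {x: True, c: False, d: False}
  {c: False, d: False, x: False}
  {x: True, d: True, c: False}
  {d: True, c: False, x: False}
  {x: True, c: True, d: False}
  {c: True, x: False, d: False}
  {x: True, d: True, c: True}


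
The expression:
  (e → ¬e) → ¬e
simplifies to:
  True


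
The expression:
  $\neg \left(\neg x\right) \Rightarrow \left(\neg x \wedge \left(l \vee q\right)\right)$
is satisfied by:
  {x: False}


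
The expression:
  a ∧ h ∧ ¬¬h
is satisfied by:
  {a: True, h: True}


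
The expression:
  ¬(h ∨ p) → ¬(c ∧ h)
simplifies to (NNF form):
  True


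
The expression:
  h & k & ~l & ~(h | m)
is never true.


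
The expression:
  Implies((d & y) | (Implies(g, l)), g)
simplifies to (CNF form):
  g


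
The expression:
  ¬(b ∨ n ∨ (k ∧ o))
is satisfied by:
  {n: False, k: False, b: False, o: False}
  {o: True, n: False, k: False, b: False}
  {k: True, o: False, n: False, b: False}


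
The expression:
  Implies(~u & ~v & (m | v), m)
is always true.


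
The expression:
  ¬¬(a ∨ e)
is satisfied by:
  {a: True, e: True}
  {a: True, e: False}
  {e: True, a: False}


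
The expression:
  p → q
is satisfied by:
  {q: True, p: False}
  {p: False, q: False}
  {p: True, q: True}


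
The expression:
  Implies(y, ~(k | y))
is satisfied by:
  {y: False}


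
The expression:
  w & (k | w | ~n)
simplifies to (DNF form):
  w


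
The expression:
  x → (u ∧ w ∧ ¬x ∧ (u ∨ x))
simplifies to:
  ¬x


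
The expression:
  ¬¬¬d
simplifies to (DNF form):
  ¬d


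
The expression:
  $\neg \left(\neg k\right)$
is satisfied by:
  {k: True}


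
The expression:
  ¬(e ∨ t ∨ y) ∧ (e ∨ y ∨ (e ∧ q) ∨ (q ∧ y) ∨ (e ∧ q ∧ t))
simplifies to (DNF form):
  False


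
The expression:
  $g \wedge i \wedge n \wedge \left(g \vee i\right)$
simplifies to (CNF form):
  $g \wedge i \wedge n$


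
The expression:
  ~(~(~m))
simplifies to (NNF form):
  ~m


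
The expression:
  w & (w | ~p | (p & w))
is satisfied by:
  {w: True}


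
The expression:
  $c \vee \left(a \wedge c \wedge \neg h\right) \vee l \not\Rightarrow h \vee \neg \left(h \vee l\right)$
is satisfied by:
  {c: True, h: False}
  {h: False, c: False}
  {h: True, c: True}


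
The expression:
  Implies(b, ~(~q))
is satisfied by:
  {q: True, b: False}
  {b: False, q: False}
  {b: True, q: True}


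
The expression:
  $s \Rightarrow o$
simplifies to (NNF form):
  $o \vee \neg s$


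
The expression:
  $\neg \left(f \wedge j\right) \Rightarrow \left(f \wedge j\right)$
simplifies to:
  $f \wedge j$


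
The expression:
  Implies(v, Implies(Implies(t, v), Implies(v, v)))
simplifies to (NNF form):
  True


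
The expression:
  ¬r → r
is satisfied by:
  {r: True}


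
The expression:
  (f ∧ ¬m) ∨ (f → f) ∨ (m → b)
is always true.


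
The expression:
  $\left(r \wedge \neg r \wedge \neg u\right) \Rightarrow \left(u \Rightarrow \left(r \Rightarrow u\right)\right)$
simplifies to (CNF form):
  $\text{True}$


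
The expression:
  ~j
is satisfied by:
  {j: False}


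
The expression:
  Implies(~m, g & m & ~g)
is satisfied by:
  {m: True}


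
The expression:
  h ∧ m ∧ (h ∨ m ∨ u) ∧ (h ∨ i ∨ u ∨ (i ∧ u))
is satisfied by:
  {h: True, m: True}


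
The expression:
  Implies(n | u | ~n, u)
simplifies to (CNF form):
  u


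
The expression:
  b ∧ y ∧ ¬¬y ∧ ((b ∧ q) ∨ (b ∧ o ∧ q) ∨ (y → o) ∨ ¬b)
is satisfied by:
  {b: True, q: True, o: True, y: True}
  {b: True, q: True, y: True, o: False}
  {b: True, o: True, y: True, q: False}


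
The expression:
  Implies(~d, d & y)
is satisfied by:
  {d: True}


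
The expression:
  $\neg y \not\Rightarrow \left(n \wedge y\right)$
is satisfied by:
  {y: False}


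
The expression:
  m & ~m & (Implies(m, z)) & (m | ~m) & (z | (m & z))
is never true.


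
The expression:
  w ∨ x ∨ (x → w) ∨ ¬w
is always true.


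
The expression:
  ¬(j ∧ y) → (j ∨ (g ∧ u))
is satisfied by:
  {u: True, j: True, g: True}
  {u: True, j: True, g: False}
  {j: True, g: True, u: False}
  {j: True, g: False, u: False}
  {u: True, g: True, j: False}


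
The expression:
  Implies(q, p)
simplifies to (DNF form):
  p | ~q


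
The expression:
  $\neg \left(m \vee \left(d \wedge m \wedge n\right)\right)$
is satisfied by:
  {m: False}


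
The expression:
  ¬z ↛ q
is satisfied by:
  {q: False, z: False}


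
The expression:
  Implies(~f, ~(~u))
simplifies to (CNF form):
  f | u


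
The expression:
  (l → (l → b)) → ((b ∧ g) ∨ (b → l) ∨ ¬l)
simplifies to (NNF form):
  True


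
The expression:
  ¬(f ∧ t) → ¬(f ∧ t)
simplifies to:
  True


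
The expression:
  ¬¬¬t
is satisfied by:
  {t: False}


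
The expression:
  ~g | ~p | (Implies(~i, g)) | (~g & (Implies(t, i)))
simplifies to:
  True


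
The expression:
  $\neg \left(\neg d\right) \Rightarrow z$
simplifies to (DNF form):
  $z \vee \neg d$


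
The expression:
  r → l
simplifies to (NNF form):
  l ∨ ¬r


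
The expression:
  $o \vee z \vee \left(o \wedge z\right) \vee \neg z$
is always true.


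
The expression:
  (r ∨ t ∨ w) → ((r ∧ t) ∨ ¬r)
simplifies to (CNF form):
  t ∨ ¬r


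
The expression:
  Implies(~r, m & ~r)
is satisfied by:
  {r: True, m: True}
  {r: True, m: False}
  {m: True, r: False}


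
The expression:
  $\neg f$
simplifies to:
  $\neg f$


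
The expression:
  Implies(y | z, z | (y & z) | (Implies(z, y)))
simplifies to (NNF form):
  True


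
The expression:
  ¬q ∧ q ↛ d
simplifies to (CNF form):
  False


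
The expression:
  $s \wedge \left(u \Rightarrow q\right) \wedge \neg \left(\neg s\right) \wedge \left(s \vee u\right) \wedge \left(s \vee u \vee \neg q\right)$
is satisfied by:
  {q: True, s: True, u: False}
  {s: True, u: False, q: False}
  {q: True, u: True, s: True}


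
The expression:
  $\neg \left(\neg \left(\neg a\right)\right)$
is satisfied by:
  {a: False}


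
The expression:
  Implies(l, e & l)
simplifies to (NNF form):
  e | ~l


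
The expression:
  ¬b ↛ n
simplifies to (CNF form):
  n ∨ ¬b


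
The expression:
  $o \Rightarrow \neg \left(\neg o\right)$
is always true.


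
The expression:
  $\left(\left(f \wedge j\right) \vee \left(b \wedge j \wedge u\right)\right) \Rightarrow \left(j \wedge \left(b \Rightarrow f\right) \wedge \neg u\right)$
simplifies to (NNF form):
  $\left(\neg b \wedge \neg f\right) \vee \neg j \vee \neg u$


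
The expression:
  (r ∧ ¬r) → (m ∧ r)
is always true.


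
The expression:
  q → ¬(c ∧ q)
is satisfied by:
  {c: False, q: False}
  {q: True, c: False}
  {c: True, q: False}


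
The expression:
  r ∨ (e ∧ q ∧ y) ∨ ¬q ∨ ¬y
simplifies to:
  e ∨ r ∨ ¬q ∨ ¬y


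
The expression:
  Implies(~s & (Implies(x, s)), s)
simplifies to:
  s | x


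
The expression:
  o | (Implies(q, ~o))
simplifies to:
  True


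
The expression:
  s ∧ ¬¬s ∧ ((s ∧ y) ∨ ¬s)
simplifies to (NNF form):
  s ∧ y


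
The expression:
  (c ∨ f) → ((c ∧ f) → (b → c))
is always true.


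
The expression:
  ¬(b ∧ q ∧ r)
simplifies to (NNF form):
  ¬b ∨ ¬q ∨ ¬r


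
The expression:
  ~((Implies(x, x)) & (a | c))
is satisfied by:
  {a: False, c: False}


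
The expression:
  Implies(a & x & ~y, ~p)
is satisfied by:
  {y: True, p: False, x: False, a: False}
  {y: False, p: False, x: False, a: False}
  {y: True, a: True, p: False, x: False}
  {a: True, y: False, p: False, x: False}
  {y: True, x: True, a: False, p: False}
  {x: True, a: False, p: False, y: False}
  {y: True, a: True, x: True, p: False}
  {a: True, x: True, y: False, p: False}
  {y: True, p: True, a: False, x: False}
  {p: True, a: False, x: False, y: False}
  {y: True, a: True, p: True, x: False}
  {a: True, p: True, y: False, x: False}
  {y: True, x: True, p: True, a: False}
  {x: True, p: True, a: False, y: False}
  {y: True, a: True, x: True, p: True}


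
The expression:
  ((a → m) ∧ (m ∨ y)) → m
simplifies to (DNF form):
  a ∨ m ∨ ¬y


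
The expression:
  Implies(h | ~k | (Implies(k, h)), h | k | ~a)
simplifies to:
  h | k | ~a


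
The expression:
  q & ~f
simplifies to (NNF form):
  q & ~f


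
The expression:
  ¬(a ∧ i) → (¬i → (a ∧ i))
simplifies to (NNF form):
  i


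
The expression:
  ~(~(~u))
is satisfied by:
  {u: False}


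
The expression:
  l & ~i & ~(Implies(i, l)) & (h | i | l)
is never true.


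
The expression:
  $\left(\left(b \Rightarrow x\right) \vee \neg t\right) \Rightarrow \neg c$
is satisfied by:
  {b: True, t: True, x: False, c: False}
  {b: True, x: False, t: False, c: False}
  {t: True, b: False, x: False, c: False}
  {b: False, x: False, t: False, c: False}
  {b: True, t: True, x: True, c: False}
  {b: True, x: True, t: False, c: False}
  {t: True, x: True, b: False, c: False}
  {x: True, b: False, t: False, c: False}
  {c: True, b: True, t: True, x: False}


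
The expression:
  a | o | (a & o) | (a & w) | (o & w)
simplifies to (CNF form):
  a | o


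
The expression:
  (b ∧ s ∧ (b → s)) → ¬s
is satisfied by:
  {s: False, b: False}
  {b: True, s: False}
  {s: True, b: False}


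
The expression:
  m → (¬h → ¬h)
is always true.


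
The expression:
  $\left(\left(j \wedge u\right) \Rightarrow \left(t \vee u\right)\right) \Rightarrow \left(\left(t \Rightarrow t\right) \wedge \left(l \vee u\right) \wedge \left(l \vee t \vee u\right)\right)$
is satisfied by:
  {l: True, u: True}
  {l: True, u: False}
  {u: True, l: False}


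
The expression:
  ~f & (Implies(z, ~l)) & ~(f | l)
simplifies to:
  ~f & ~l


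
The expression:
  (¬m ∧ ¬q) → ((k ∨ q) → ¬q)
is always true.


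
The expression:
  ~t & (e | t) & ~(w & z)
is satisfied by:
  {e: True, w: False, z: False, t: False}
  {e: True, z: True, w: False, t: False}
  {e: True, w: True, z: False, t: False}


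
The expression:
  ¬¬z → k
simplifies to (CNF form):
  k ∨ ¬z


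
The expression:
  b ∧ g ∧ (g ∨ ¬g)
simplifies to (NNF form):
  b ∧ g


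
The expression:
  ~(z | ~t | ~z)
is never true.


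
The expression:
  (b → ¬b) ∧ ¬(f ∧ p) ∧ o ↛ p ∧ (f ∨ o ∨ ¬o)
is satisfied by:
  {o: True, p: False, b: False}


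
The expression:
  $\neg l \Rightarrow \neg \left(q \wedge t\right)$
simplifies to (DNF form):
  $l \vee \neg q \vee \neg t$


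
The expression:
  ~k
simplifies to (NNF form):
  ~k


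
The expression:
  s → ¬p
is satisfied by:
  {s: False, p: False}
  {p: True, s: False}
  {s: True, p: False}


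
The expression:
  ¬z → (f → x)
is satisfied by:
  {x: True, z: True, f: False}
  {x: True, z: False, f: False}
  {z: True, x: False, f: False}
  {x: False, z: False, f: False}
  {f: True, x: True, z: True}
  {f: True, x: True, z: False}
  {f: True, z: True, x: False}


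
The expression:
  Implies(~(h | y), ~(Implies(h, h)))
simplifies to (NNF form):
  h | y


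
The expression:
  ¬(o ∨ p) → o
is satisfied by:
  {o: True, p: True}
  {o: True, p: False}
  {p: True, o: False}


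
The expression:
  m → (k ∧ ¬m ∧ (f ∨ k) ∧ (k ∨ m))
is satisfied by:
  {m: False}


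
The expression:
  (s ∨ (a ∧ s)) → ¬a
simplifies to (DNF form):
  ¬a ∨ ¬s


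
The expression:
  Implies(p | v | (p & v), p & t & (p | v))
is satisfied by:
  {t: True, p: False, v: False}
  {p: False, v: False, t: False}
  {t: True, p: True, v: False}
  {t: True, v: True, p: True}


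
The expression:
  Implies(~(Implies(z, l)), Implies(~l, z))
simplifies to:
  True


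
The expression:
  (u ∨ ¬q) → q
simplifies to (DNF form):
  q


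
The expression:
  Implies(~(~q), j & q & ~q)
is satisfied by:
  {q: False}


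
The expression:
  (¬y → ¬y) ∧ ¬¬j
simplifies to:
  j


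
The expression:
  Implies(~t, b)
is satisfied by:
  {b: True, t: True}
  {b: True, t: False}
  {t: True, b: False}


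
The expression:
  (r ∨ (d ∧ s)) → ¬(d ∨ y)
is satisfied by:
  {d: False, s: False, r: False, y: False}
  {y: True, d: False, s: False, r: False}
  {s: True, y: False, d: False, r: False}
  {y: True, s: True, d: False, r: False}
  {r: True, y: False, d: False, s: False}
  {r: True, s: True, y: False, d: False}
  {d: True, r: False, s: False, y: False}
  {y: True, d: True, r: False, s: False}


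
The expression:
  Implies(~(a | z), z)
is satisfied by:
  {a: True, z: True}
  {a: True, z: False}
  {z: True, a: False}
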